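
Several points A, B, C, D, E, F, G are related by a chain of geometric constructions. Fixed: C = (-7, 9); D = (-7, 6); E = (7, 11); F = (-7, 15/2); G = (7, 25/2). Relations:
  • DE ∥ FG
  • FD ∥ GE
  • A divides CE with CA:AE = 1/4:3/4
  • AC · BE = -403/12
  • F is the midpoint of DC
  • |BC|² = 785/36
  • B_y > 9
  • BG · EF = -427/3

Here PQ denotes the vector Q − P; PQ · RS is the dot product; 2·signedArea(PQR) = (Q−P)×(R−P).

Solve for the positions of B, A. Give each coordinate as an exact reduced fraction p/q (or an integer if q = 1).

1. A_x = -7/2  [A divides CE with CA:AE = 1/4:3/4]
2. A_y = 19/2  [A divides CE with CA:AE = 1/4:3/4]
   → A = (-7/2, 19/2)
3. B_x = -7/3  [BG · EF = -427/3 ∩ AC · BE = -403/12]
4. B_y = 55/6  [BG · EF = -427/3 ∩ AC · BE = -403/12]
   → B = (-7/3, 55/6)

A = (-7/2, 19/2)
B = (-7/3, 55/6)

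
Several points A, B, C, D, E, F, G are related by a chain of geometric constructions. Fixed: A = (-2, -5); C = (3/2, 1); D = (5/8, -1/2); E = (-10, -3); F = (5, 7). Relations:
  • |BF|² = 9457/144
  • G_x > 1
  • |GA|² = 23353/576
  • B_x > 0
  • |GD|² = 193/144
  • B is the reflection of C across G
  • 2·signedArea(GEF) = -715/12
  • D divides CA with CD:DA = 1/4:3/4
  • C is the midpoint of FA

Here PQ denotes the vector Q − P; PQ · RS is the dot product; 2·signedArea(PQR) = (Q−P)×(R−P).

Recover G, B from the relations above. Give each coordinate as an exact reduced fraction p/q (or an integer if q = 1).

1. G_x = 29/24  [line -10·x + 15·y + 55/12 = 0 ∩ |GA|² = 23353/576]
2. G_y = 1/2  [line -10·x + 15·y + 55/12 = 0 ∩ |GA|² = 23353/576]
   → G = (29/24, 1/2)
3. B_x = 11/12  [B is the reflection of C across G]
4. B_y = 0  [B is the reflection of C across G]
   → B = (11/12, 0)

B = (11/12, 0)
G = (29/24, 1/2)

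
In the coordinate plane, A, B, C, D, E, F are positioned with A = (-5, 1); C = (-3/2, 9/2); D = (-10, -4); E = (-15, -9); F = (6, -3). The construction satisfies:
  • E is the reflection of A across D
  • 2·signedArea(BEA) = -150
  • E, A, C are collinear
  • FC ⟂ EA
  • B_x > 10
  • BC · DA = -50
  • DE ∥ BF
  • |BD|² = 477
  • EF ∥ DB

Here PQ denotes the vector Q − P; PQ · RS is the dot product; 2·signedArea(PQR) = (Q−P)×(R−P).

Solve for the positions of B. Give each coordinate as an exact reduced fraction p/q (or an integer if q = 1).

B = (11, 2)

1. B_x = 11  [DE ∥ BF ∩ EF ∥ DB]
2. B_y = 2  [DE ∥ BF ∩ EF ∥ DB]
   → B = (11, 2)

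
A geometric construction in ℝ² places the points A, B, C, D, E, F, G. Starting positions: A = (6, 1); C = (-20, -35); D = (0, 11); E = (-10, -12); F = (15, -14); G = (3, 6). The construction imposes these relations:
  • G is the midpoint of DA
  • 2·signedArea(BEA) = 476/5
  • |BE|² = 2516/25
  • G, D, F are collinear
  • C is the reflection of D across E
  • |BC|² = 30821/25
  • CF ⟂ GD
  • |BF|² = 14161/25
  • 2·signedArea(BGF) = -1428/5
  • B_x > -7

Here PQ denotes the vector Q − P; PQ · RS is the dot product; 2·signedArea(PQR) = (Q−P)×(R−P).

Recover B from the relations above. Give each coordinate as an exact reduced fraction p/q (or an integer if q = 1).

1. B_x = -6  [2·signedArea(BEA) = 476/5 ∩ 2·signedArea(BGF) = -1428/5]
2. B_y = -14/5  [2·signedArea(BEA) = 476/5 ∩ 2·signedArea(BGF) = -1428/5]
   → B = (-6, -14/5)

B = (-6, -14/5)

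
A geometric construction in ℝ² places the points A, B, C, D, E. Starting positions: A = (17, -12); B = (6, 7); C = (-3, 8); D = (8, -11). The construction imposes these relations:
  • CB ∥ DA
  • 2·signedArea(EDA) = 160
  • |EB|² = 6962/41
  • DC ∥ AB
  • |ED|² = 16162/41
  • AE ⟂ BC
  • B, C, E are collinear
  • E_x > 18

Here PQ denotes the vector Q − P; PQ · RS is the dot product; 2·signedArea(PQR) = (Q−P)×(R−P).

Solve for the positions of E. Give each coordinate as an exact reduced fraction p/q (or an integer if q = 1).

E = (777/41, 228/41)

1. E_x = 777/41  [B, C, E are collinear ∩ AE ⟂ BC]
2. E_y = 228/41  [B, C, E are collinear ∩ AE ⟂ BC]
   → E = (777/41, 228/41)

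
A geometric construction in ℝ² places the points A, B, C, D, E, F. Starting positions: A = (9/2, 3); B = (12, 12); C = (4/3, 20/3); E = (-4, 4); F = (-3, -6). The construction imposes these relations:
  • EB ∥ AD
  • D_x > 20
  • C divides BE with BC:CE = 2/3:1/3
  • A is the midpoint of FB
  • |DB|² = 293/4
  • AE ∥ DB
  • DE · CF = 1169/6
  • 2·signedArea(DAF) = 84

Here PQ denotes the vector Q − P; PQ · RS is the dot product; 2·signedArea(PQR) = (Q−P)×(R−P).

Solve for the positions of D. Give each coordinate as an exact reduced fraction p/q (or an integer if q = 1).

D = (41/2, 11)

1. D_x = 41/2  [AE ∥ DB ∩ EB ∥ AD]
2. D_y = 11  [AE ∥ DB ∩ EB ∥ AD]
   → D = (41/2, 11)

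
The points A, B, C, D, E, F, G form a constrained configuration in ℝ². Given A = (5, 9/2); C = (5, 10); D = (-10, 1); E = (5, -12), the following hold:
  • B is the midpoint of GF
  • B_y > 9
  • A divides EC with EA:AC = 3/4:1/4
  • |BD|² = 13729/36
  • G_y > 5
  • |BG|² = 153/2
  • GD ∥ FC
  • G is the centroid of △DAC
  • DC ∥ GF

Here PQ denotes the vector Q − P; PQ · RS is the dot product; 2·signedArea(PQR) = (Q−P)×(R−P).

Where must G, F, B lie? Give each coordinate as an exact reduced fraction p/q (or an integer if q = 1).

B = (15/2, 29/3)
F = (15, 85/6)
G = (0, 31/6)

1. G_x = 0  [G is the centroid of △DAC]
2. G_y = 31/6  [G is the centroid of △DAC]
   → G = (0, 31/6)
3. F_x = 15  [GD ∥ FC ∩ DC ∥ GF]
4. F_y = 85/6  [GD ∥ FC ∩ DC ∥ GF]
   → F = (15, 85/6)
5. B_x = 15/2  [B is the midpoint of GF]
6. B_y = 29/3  [B is the midpoint of GF]
   → B = (15/2, 29/3)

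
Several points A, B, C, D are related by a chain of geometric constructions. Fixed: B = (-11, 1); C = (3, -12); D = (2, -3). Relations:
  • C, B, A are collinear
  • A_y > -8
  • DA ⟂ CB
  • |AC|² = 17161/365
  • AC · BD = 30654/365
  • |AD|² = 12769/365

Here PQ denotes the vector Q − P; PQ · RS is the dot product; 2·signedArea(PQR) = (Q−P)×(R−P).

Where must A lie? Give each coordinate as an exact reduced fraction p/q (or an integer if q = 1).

A = (-739/365, -2677/365)

1. A_x = -739/365  [C, B, A are collinear ∩ DA ⟂ CB]
2. A_y = -2677/365  [C, B, A are collinear ∩ DA ⟂ CB]
   → A = (-739/365, -2677/365)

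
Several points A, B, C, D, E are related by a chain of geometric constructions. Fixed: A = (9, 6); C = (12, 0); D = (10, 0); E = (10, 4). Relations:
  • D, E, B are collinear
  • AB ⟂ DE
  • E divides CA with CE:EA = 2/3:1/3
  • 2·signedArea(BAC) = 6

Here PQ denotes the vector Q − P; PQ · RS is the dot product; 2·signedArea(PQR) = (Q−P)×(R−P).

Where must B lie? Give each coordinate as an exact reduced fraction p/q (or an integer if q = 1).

1. B_x = 10  [D, E, B are collinear ∩ AB ⟂ DE]
2. B_y = 6  [D, E, B are collinear ∩ AB ⟂ DE]
   → B = (10, 6)

B = (10, 6)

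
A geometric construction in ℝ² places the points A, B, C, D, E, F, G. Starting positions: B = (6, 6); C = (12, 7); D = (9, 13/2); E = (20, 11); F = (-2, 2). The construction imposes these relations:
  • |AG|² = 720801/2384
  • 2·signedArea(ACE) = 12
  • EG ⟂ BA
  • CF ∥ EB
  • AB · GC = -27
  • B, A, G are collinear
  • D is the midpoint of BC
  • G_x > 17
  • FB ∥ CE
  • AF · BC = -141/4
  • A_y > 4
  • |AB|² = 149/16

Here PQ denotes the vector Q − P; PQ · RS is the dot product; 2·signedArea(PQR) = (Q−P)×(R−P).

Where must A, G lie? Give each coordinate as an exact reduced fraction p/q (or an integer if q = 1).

1. A_x = 7/2  [2·signedArea(ACE) = 12 ∩ AF · BC = -141/4]
2. A_y = 17/4  [2·signedArea(ACE) = 12 ∩ AF · BC = -141/4]
   → A = (7/2, 17/4)
3. G_x = 2644/149  [B, A, G are collinear ∩ EG ⟂ BA]
4. G_y = 2119/149  [B, A, G are collinear ∩ EG ⟂ BA]
   → G = (2644/149, 2119/149)

A = (7/2, 17/4)
G = (2644/149, 2119/149)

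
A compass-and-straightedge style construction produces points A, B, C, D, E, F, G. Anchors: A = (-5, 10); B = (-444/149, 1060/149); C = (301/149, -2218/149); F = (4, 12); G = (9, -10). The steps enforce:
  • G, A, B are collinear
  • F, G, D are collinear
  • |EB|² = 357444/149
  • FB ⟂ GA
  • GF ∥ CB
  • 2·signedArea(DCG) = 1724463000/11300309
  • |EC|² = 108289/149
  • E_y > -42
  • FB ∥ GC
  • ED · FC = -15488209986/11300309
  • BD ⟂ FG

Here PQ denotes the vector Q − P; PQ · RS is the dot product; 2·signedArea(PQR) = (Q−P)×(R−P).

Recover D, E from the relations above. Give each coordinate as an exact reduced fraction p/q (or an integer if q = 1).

D = (357444/75841, 672140/75841)
E = (6/149, -6224/149)

1. D_x = 357444/75841  [F, G, D are collinear ∩ BD ⟂ FG]
2. D_y = 672140/75841  [F, G, D are collinear ∩ BD ⟂ FG]
   → D = (357444/75841, 672140/75841)
3. E_x = 6/149  [line 295/149·x + 4006/149·y + 167326/149 = 0 ∩ |EC|² = 108289/149]
4. E_y = -6224/149  [line 295/149·x + 4006/149·y + 167326/149 = 0 ∩ |EC|² = 108289/149]
   → E = (6/149, -6224/149)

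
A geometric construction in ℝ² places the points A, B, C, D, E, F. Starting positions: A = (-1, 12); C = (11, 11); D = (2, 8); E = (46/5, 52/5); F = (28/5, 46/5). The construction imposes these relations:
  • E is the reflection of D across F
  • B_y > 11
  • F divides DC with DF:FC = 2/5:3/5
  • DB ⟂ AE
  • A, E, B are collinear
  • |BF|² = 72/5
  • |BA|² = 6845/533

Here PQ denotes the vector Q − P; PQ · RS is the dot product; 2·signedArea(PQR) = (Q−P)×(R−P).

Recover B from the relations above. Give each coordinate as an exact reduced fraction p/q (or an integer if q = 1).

1. B_x = 1354/533  [A, E, B are collinear ∩ DB ⟂ AE]
2. B_y = 6100/533  [A, E, B are collinear ∩ DB ⟂ AE]
   → B = (1354/533, 6100/533)

B = (1354/533, 6100/533)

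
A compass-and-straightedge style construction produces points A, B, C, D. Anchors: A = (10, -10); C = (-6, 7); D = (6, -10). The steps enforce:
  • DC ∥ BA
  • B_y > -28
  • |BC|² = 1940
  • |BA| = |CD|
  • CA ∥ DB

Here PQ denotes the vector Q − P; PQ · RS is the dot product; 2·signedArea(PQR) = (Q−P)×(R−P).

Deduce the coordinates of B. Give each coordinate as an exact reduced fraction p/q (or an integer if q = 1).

B = (22, -27)

1. B_x = 22  [DC ∥ BA ∩ CA ∥ DB]
2. B_y = -27  [DC ∥ BA ∩ CA ∥ DB]
   → B = (22, -27)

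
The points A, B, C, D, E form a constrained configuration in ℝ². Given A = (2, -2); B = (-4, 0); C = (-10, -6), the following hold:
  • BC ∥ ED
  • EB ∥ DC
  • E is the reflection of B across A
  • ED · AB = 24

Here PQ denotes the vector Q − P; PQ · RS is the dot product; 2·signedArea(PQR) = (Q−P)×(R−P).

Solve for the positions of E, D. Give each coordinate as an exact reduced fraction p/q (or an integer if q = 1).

D = (2, -10)
E = (8, -4)

1. E_x = 8  [E is the reflection of B across A]
2. E_y = -4  [E is the reflection of B across A]
   → E = (8, -4)
3. D_x = 2  [EB ∥ DC ∩ BC ∥ ED]
4. D_y = -10  [EB ∥ DC ∩ BC ∥ ED]
   → D = (2, -10)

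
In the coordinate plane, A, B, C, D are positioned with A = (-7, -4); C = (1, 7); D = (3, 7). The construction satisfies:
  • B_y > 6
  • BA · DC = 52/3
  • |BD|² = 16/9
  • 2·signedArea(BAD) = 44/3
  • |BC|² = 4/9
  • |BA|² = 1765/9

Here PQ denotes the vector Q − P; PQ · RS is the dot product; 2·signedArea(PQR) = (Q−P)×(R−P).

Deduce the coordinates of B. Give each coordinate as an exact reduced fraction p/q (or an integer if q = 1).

B = (5/3, 7)

1. B_x = 5/3  [2·signedArea(BAD) = 44/3 ∩ BA · DC = 52/3]
2. B_y = 7  [2·signedArea(BAD) = 44/3 ∩ BA · DC = 52/3]
   → B = (5/3, 7)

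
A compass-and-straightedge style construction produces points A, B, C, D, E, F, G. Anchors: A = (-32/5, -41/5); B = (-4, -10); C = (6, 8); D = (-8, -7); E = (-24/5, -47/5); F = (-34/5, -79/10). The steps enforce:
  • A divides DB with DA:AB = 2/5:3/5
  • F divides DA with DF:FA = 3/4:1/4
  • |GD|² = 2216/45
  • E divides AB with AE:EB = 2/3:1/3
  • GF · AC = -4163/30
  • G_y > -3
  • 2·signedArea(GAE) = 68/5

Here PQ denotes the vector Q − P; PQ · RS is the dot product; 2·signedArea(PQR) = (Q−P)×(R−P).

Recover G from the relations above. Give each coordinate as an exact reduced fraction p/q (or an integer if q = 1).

G = (-38/15, -13/5)

1. G_x = -38/15  [2·signedArea(GAE) = 68/5 ∩ GF · AC = -4163/30]
2. G_y = -13/5  [2·signedArea(GAE) = 68/5 ∩ GF · AC = -4163/30]
   → G = (-38/15, -13/5)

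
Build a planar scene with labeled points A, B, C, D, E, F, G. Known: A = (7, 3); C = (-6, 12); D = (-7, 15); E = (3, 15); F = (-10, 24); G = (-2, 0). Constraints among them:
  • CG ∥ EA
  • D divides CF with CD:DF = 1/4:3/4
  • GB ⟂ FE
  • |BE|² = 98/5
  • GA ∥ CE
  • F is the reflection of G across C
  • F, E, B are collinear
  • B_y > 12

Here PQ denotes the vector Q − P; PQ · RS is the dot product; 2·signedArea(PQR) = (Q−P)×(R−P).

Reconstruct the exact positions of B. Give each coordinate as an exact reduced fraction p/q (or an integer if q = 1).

1. B_x = 166/25  [F, E, B are collinear ∩ GB ⟂ FE]
2. B_y = 312/25  [F, E, B are collinear ∩ GB ⟂ FE]
   → B = (166/25, 312/25)

B = (166/25, 312/25)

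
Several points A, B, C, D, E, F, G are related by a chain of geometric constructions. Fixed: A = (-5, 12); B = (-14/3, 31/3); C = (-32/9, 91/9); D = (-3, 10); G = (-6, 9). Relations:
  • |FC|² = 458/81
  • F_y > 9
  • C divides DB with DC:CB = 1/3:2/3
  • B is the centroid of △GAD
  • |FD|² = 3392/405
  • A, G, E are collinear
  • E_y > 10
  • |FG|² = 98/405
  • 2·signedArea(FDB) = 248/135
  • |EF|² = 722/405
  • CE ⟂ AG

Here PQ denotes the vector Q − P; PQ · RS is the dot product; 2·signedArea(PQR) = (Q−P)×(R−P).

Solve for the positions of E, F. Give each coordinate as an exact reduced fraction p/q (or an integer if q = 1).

1. E_x = -244/45  [A, G, E are collinear ∩ CE ⟂ AG]
2. E_y = 161/15  [A, G, E are collinear ∩ CE ⟂ AG]
   → E = (-244/45, 161/15)
3. F_x = -263/45  [line -1/3·x + -5/3·y + 1867/135 = 0 ∩ |FD|² = 3392/405]
4. F_y = 142/15  [line -1/3·x + -5/3·y + 1867/135 = 0 ∩ |FD|² = 3392/405]
   → F = (-263/45, 142/15)

E = (-244/45, 161/15)
F = (-263/45, 142/15)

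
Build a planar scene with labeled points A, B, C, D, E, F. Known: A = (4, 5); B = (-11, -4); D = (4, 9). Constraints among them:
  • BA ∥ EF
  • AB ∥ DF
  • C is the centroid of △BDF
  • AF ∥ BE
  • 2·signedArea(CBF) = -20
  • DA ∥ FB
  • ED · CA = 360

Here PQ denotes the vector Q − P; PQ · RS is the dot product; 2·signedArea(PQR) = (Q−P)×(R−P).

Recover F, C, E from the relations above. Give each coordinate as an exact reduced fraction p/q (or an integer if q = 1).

1. F_x = -11  [DA ∥ FB ∩ AB ∥ DF]
2. F_y = 0  [DA ∥ FB ∩ AB ∥ DF]
   → F = (-11, 0)
3. C_x = -6  [C is the centroid of △BDF]
4. C_y = 5/3  [C is the centroid of △BDF]
   → C = (-6, 5/3)
5. E_x = -26  [BA ∥ EF ∩ AF ∥ BE]
6. E_y = -9  [BA ∥ EF ∩ AF ∥ BE]
   → E = (-26, -9)

C = (-6, 5/3)
E = (-26, -9)
F = (-11, 0)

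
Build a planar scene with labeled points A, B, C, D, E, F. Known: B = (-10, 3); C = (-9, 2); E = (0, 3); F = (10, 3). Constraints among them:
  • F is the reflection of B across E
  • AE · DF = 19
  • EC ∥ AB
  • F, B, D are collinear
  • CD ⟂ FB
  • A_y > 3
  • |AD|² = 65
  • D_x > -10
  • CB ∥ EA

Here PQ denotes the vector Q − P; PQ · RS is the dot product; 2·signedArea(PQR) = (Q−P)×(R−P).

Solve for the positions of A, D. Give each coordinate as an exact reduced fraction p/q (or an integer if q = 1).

1. A_x = -1  [EC ∥ AB ∩ CB ∥ EA]
2. A_y = 4  [EC ∥ AB ∩ CB ∥ EA]
   → A = (-1, 4)
3. D_x = -9  [F, B, D are collinear ∩ CD ⟂ FB]
4. D_y = 3  [F, B, D are collinear ∩ CD ⟂ FB]
   → D = (-9, 3)

A = (-1, 4)
D = (-9, 3)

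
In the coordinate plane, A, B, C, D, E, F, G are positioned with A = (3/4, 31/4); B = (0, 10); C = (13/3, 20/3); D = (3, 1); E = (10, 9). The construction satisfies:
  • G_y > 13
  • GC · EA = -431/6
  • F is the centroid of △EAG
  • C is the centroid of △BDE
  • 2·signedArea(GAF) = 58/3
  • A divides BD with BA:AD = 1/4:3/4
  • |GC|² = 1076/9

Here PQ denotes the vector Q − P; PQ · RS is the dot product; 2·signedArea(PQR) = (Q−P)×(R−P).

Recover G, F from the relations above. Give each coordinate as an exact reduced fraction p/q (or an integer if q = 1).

1. G_x = -13/3  [line 37/4·x + 5/4·y + 281/12 = 0 ∩ |GC|² = 1076/9]
2. G_y = 40/3  [line 37/4·x + 5/4·y + 281/12 = 0 ∩ |GC|² = 1076/9]
   → G = (-13/3, 40/3)
3. F_x = 77/36  [2·signedArea(GAF) = 58/3 ∩ F is the centroid of △EAG]
4. F_y = 361/36  [2·signedArea(GAF) = 58/3 ∩ F is the centroid of △EAG]
   → F = (77/36, 361/36)

F = (77/36, 361/36)
G = (-13/3, 40/3)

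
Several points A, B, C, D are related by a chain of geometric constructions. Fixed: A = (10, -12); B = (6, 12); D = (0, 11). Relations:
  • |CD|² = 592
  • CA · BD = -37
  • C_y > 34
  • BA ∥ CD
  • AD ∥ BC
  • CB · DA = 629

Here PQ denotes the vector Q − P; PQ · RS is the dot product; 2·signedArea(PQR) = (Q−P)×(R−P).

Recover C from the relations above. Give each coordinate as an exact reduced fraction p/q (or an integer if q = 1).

C = (-4, 35)

1. C_x = -4  [BA ∥ CD ∩ AD ∥ BC]
2. C_y = 35  [BA ∥ CD ∩ AD ∥ BC]
   → C = (-4, 35)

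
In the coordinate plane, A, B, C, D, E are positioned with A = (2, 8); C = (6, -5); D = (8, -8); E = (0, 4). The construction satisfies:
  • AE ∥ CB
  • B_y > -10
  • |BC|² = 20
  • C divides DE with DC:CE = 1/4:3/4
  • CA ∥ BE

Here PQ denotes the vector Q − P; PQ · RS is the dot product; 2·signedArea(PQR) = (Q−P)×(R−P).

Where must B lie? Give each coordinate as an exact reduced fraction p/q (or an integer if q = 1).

B = (4, -9)

1. B_x = 4  [CA ∥ BE ∩ AE ∥ CB]
2. B_y = -9  [CA ∥ BE ∩ AE ∥ CB]
   → B = (4, -9)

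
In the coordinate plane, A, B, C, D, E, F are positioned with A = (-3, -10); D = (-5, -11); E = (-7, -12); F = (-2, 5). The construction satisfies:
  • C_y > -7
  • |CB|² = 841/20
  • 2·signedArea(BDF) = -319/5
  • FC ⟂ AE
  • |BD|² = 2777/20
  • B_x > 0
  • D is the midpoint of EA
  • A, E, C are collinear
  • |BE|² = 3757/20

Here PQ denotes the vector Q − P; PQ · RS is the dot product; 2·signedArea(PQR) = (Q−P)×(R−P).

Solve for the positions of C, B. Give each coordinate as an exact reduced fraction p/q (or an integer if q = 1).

1. C_x = 19/5  [A, E, C are collinear ∩ FC ⟂ AE]
2. C_y = -33/5  [A, E, C are collinear ∩ FC ⟂ AE]
   → C = (19/5, -33/5)
3. B_x = 9/10  [line -16·x + 3·y + 84/5 = 0 ∩ |BE|² = 3757/20]
4. B_y = -4/5  [line -16·x + 3·y + 84/5 = 0 ∩ |BE|² = 3757/20]
   → B = (9/10, -4/5)

B = (9/10, -4/5)
C = (19/5, -33/5)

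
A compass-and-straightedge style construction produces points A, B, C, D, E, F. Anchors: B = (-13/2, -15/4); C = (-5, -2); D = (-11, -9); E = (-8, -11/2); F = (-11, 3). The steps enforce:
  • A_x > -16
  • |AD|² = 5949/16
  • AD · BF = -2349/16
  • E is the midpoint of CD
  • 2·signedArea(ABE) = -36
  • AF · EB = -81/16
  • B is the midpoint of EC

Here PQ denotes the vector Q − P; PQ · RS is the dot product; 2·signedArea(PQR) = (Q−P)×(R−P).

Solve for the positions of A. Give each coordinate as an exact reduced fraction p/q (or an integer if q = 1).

1. A_x = -31/2  [AD · BF = -2349/16 ∩ 2·signedArea(ABE) = -36]
2. A_y = 39/4  [AD · BF = -2349/16 ∩ 2·signedArea(ABE) = -36]
   → A = (-31/2, 39/4)

A = (-31/2, 39/4)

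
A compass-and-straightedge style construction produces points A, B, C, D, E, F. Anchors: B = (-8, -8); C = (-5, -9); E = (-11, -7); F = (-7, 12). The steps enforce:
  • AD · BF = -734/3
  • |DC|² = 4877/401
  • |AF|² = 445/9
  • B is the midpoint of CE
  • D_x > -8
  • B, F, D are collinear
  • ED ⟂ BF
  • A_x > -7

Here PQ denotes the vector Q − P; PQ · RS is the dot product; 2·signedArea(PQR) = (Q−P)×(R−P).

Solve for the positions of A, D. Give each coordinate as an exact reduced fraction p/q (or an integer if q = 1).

1. D_x = -3191/401  [B, F, D are collinear ∩ ED ⟂ BF]
2. D_y = -2868/401  [B, F, D are collinear ∩ ED ⟂ BF]
   → D = (-3191/401, -2868/401)
3. A_x = -19/3  [line -1·x + -20·y + 281/3 = 0 ∩ |AF|² = 445/9]
4. A_y = 5  [line -1·x + -20·y + 281/3 = 0 ∩ |AF|² = 445/9]
   → A = (-19/3, 5)

A = (-19/3, 5)
D = (-3191/401, -2868/401)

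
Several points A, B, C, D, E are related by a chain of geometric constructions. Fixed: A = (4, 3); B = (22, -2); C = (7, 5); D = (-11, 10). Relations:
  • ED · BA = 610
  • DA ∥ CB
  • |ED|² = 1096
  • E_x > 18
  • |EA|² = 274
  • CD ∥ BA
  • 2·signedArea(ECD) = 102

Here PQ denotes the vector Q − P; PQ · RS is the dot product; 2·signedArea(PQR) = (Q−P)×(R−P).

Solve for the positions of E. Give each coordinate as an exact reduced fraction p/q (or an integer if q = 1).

1. E_x = 19  [2·signedArea(ECD) = 102 ∩ ED · BA = 610]
2. E_y = -4  [2·signedArea(ECD) = 102 ∩ ED · BA = 610]
   → E = (19, -4)

E = (19, -4)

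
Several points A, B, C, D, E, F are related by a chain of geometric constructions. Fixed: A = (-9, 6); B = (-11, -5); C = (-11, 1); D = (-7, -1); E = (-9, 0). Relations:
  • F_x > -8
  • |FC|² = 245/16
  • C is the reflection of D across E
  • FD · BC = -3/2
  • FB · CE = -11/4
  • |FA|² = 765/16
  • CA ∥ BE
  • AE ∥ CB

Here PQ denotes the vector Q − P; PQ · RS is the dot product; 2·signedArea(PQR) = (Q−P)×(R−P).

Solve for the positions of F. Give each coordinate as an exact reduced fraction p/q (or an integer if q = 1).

1. F_x = -15/2  [FB · CE = -11/4 ∩ FD · BC = -3/2]
2. F_y = -3/4  [FB · CE = -11/4 ∩ FD · BC = -3/2]
   → F = (-15/2, -3/4)

F = (-15/2, -3/4)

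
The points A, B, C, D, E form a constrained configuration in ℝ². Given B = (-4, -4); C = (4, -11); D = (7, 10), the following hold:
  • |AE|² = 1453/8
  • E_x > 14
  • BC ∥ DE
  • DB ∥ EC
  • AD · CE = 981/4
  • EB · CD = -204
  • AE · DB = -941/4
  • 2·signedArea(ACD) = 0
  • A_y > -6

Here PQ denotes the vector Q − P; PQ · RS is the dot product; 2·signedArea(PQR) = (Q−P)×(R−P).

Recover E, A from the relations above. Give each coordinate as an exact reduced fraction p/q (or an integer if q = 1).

A = (19/4, -23/4)
E = (15, 3)

1. E_x = 15  [DB ∥ EC ∩ BC ∥ DE]
2. E_y = 3  [DB ∥ EC ∩ BC ∥ DE]
   → E = (15, 3)
3. A_x = 19/4  [2·signedArea(ACD) = 0 ∩ AD · CE = 981/4]
4. A_y = -23/4  [2·signedArea(ACD) = 0 ∩ AD · CE = 981/4]
   → A = (19/4, -23/4)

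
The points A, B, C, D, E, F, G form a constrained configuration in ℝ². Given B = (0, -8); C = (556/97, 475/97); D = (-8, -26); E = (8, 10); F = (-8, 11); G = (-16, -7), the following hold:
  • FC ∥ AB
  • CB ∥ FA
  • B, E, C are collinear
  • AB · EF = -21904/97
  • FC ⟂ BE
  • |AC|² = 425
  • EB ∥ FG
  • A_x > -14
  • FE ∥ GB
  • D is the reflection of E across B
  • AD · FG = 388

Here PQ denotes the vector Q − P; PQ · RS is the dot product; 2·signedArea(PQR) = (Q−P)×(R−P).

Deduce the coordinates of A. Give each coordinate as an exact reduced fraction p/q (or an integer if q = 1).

1. A_x = -1332/97  [FC ∥ AB ∩ CB ∥ FA]
2. A_y = -184/97  [FC ∥ AB ∩ CB ∥ FA]
   → A = (-1332/97, -184/97)

A = (-1332/97, -184/97)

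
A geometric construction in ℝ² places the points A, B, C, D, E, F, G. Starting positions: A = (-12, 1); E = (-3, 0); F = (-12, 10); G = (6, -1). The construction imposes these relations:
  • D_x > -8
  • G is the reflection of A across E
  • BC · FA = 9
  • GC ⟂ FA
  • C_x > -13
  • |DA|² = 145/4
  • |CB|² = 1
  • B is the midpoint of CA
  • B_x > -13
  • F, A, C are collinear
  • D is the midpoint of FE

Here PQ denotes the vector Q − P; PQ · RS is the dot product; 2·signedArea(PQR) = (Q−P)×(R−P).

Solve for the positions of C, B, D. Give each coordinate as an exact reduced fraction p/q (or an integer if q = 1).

B = (-12, 0)
C = (-12, -1)
D = (-15/2, 5)

1. C_x = -12  [F, A, C are collinear ∩ GC ⟂ FA]
2. C_y = -1  [F, A, C are collinear ∩ GC ⟂ FA]
   → C = (-12, -1)
3. B_x = -12  [B is the midpoint of CA]
4. B_y = 0  [B is the midpoint of CA]
   → B = (-12, 0)
5. D_x = -15/2  [D is the midpoint of FE]
6. D_y = 5  [D is the midpoint of FE]
   → D = (-15/2, 5)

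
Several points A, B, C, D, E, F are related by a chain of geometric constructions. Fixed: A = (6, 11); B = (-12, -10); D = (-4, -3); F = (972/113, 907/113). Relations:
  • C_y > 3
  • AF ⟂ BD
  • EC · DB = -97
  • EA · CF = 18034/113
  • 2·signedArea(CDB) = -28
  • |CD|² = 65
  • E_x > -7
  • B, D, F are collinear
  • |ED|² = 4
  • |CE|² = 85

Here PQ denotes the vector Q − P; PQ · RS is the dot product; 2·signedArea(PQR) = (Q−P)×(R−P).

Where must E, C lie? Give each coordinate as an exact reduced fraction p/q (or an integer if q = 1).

C = (0, 4)
E = (-6, -3)

1. C_x = 0  [line 7·x + -8·y + 32 = 0 ∩ |CD|² = 65]
2. C_y = 4  [line 7·x + -8·y + 32 = 0 ∩ |CD|² = 65]
   → C = (0, 4)
3. E_x = -6  [EA · CF = 18034/113 ∩ EC · DB = -97]
4. E_y = -3  [EA · CF = 18034/113 ∩ EC · DB = -97]
   → E = (-6, -3)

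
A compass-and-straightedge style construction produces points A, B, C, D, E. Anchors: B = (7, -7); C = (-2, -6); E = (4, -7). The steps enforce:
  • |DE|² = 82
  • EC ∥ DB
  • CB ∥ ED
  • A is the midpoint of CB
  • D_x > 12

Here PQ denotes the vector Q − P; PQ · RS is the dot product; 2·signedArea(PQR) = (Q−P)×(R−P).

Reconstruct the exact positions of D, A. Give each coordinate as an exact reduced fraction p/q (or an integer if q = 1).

A = (5/2, -13/2)
D = (13, -8)

1. D_x = 13  [EC ∥ DB ∩ CB ∥ ED]
2. D_y = -8  [EC ∥ DB ∩ CB ∥ ED]
   → D = (13, -8)
3. A_x = 5/2  [A is the midpoint of CB]
4. A_y = -13/2  [A is the midpoint of CB]
   → A = (5/2, -13/2)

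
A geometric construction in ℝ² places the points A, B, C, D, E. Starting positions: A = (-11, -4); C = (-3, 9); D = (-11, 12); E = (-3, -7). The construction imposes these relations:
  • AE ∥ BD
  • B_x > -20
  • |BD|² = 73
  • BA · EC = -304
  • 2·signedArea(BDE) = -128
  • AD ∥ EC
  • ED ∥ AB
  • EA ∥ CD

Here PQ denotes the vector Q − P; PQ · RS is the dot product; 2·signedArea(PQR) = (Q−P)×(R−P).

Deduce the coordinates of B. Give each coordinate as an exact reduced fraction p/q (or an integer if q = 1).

1. B_x = -19  [AE ∥ BD ∩ ED ∥ AB]
2. B_y = 15  [AE ∥ BD ∩ ED ∥ AB]
   → B = (-19, 15)

B = (-19, 15)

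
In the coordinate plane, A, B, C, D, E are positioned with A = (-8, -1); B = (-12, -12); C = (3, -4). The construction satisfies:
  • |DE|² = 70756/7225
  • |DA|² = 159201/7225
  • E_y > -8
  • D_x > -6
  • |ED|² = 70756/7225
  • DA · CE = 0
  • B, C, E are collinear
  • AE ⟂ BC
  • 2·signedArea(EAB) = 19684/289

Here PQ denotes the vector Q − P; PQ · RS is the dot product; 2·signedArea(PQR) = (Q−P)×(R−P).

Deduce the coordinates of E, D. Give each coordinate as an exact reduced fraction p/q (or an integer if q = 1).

D = (-8368/1445, -1486/289)
E = (-1248/289, -2284/289)

1. E_x = -1248/289  [B, C, E are collinear ∩ AE ⟂ BC]
2. E_y = -2284/289  [B, C, E are collinear ∩ AE ⟂ BC]
   → E = (-1248/289, -2284/289)
3. D_x = -8368/1445  [line 2115/289·x + 1128/289·y + 18048/289 = 0 ∩ |DA|² = 159201/7225]
4. D_y = -1486/289  [line 2115/289·x + 1128/289·y + 18048/289 = 0 ∩ |DA|² = 159201/7225]
   → D = (-8368/1445, -1486/289)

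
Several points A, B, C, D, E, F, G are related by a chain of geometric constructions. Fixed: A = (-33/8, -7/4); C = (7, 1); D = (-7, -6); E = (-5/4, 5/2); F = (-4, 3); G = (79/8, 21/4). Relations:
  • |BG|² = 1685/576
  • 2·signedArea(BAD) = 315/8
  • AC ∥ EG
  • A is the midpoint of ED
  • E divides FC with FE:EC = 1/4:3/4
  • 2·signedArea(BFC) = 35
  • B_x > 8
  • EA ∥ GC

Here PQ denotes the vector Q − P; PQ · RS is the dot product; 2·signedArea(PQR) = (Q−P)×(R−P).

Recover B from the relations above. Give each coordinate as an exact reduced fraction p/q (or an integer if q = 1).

B = (107/12, 23/6)

1. B_x = 107/12  [2·signedArea(BFC) = 35 ∩ 2·signedArea(BAD) = 315/8]
2. B_y = 23/6  [2·signedArea(BFC) = 35 ∩ 2·signedArea(BAD) = 315/8]
   → B = (107/12, 23/6)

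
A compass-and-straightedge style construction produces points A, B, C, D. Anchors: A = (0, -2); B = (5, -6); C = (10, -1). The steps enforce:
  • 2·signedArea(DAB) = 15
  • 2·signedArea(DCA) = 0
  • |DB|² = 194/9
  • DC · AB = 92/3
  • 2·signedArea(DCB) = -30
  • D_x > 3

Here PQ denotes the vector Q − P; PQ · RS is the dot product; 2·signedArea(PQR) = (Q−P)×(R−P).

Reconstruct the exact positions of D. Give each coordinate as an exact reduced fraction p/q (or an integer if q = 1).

1. D_x = 10/3  [2·signedArea(DCA) = 0 ∩ 2·signedArea(DAB) = 15]
2. D_y = -5/3  [2·signedArea(DCA) = 0 ∩ 2·signedArea(DAB) = 15]
   → D = (10/3, -5/3)

D = (10/3, -5/3)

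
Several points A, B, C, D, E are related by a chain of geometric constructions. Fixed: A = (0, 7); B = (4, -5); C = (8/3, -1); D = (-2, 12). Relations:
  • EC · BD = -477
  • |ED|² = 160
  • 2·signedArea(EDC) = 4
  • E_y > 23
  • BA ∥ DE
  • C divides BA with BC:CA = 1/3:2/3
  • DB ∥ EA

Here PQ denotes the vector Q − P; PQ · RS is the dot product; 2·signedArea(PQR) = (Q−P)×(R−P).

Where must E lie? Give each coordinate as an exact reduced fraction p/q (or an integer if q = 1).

E = (-6, 24)

1. E_x = -6  [DB ∥ EA ∩ BA ∥ DE]
2. E_y = 24  [DB ∥ EA ∩ BA ∥ DE]
   → E = (-6, 24)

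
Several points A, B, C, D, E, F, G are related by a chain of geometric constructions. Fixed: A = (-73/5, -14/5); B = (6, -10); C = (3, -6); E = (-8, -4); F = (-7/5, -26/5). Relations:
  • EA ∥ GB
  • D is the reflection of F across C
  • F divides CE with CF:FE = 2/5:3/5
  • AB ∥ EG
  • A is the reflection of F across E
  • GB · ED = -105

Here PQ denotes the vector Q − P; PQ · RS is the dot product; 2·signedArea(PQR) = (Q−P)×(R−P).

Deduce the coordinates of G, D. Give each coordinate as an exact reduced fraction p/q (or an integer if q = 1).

D = (37/5, -34/5)
G = (63/5, -56/5)

1. G_x = 63/5  [EA ∥ GB ∩ AB ∥ EG]
2. G_y = -56/5  [EA ∥ GB ∩ AB ∥ EG]
   → G = (63/5, -56/5)
3. D_x = 37/5  [D is the reflection of F across C]
4. D_y = -34/5  [D is the reflection of F across C]
   → D = (37/5, -34/5)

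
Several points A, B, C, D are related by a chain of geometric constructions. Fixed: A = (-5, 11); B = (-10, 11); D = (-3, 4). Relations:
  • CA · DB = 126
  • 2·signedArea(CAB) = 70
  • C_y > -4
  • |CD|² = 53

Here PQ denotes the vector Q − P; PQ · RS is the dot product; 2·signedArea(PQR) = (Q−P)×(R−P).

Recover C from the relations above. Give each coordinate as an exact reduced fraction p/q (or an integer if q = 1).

1. C_x = -1  [CA · DB = 126 ∩ 2·signedArea(CAB) = 70]
2. C_y = -3  [CA · DB = 126 ∩ 2·signedArea(CAB) = 70]
   → C = (-1, -3)

C = (-1, -3)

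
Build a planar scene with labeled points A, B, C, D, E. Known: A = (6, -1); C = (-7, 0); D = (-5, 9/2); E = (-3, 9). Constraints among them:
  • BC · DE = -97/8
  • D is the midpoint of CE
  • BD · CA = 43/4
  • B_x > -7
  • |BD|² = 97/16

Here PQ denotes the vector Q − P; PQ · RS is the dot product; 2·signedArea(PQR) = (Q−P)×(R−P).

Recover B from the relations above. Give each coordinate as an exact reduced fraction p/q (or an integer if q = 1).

1. B_x = -6  [BC · DE = -97/8 ∩ BD · CA = 43/4]
2. B_y = 9/4  [BC · DE = -97/8 ∩ BD · CA = 43/4]
   → B = (-6, 9/4)

B = (-6, 9/4)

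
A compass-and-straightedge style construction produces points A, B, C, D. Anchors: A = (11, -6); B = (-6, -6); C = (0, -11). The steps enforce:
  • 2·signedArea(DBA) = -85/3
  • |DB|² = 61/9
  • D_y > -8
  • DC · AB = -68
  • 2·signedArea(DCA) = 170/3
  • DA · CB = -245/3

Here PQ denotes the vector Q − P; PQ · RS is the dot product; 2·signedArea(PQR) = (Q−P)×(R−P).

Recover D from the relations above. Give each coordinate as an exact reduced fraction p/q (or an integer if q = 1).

1. D_x = -4  [2·signedArea(DCA) = 170/3 ∩ DA · CB = -245/3]
2. D_y = -23/3  [2·signedArea(DCA) = 170/3 ∩ DA · CB = -245/3]
   → D = (-4, -23/3)

D = (-4, -23/3)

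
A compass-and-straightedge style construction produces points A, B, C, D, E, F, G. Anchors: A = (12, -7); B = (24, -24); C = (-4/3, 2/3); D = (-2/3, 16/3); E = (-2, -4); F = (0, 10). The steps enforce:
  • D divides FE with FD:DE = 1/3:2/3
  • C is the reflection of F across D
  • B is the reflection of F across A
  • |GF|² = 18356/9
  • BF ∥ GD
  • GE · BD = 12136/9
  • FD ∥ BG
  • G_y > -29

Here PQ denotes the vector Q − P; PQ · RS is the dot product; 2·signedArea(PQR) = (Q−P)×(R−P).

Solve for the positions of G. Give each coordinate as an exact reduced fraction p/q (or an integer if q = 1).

G = (70/3, -86/3)

1. G_x = 70/3  [BF ∥ GD ∩ FD ∥ BG]
2. G_y = -86/3  [BF ∥ GD ∩ FD ∥ BG]
   → G = (70/3, -86/3)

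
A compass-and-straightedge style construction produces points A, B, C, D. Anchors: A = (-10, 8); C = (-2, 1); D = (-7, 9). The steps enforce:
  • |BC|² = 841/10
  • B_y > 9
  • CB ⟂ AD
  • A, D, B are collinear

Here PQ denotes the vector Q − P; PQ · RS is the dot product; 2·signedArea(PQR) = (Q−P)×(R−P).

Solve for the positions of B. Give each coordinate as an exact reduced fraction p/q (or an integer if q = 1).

B = (-49/10, 97/10)

1. B_x = -49/10  [A, D, B are collinear ∩ CB ⟂ AD]
2. B_y = 97/10  [A, D, B are collinear ∩ CB ⟂ AD]
   → B = (-49/10, 97/10)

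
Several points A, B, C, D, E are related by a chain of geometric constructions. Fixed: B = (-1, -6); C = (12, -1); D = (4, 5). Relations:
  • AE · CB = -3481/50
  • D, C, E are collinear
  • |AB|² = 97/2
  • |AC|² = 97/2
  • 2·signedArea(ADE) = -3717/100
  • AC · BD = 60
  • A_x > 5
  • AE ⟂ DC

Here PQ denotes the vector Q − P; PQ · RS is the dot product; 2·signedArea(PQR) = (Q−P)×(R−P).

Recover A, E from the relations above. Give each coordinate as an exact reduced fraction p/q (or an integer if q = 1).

1. A_x = 11/2  [line -5·x + -11·y + -11 = 0 ∩ |AB|² = 97/2]
2. A_y = -7/2  [line -5·x + -11·y + -11 = 0 ∩ |AB|² = 97/2]
   → A = (11/2, -7/2)
3. E_x = 226/25  [2·signedArea(ADE) = -3717/100 ∩ D, C, E are collinear]
4. E_y = 61/50  [2·signedArea(ADE) = -3717/100 ∩ D, C, E are collinear]
   → E = (226/25, 61/50)

A = (11/2, -7/2)
E = (226/25, 61/50)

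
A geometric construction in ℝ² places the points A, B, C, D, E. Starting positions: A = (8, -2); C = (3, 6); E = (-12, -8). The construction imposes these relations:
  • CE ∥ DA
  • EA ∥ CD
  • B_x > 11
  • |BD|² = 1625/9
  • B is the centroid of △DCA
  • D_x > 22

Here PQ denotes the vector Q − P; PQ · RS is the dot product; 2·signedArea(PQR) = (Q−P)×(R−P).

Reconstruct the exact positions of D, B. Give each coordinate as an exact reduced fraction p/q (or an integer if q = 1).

B = (34/3, 16/3)
D = (23, 12)

1. D_x = 23  [CE ∥ DA ∩ EA ∥ CD]
2. D_y = 12  [CE ∥ DA ∩ EA ∥ CD]
   → D = (23, 12)
3. B_x = 34/3  [B is the centroid of △DCA]
4. B_y = 16/3  [B is the centroid of △DCA]
   → B = (34/3, 16/3)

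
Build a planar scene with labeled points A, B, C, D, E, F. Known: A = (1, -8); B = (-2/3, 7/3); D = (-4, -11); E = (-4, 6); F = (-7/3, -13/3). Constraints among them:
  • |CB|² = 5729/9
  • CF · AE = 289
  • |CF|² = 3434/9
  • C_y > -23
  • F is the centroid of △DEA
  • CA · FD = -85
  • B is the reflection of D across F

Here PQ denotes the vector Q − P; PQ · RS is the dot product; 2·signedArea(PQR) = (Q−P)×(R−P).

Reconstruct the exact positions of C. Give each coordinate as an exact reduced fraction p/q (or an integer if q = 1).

C = (6, -22)

1. C_x = 6  [CA · FD = -85 ∩ CF · AE = 289]
2. C_y = -22  [CA · FD = -85 ∩ CF · AE = 289]
   → C = (6, -22)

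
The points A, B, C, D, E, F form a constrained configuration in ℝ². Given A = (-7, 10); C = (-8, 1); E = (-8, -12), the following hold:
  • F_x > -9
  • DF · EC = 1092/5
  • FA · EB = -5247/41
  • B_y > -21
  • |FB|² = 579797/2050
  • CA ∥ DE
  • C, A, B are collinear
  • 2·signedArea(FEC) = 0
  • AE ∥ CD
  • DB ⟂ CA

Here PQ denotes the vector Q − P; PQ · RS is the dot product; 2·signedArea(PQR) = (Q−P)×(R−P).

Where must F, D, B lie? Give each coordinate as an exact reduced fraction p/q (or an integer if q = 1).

1. F_x = -8  [2·signedArea(FEC) = 0]
2. D_x = -9  [CA ∥ DE ∩ AE ∥ CD]
3. D_y = -21  [CA ∥ DE ∩ AE ∥ CD]
   → D = (-9, -21)
4. B_x = -855/82  [C, A, B are collinear ∩ DB ⟂ CA]
5. B_y = -1709/82  [C, A, B are collinear ∩ DB ⟂ CA]
   → B = (-855/82, -1709/82)
6. F_x = -8  [2·signedArea(FEC) = 0 ∩ FA · EB = -5247/41]
7. F_y = -21/5  [2·signedArea(FEC) = 0 ∩ FA · EB = -5247/41]
   → F = (-8, -21/5)

B = (-855/82, -1709/82)
D = (-9, -21)
F = (-8, -21/5)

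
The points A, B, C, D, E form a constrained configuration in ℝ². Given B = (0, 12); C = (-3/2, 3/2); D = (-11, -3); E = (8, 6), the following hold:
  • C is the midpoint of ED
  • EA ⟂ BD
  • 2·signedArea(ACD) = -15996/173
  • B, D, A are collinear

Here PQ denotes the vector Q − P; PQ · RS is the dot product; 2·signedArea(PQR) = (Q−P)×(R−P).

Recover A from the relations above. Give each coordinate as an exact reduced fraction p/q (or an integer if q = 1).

A = (-11/173, 2061/173)

1. A_x = -11/173  [B, D, A are collinear ∩ EA ⟂ BD]
2. A_y = 2061/173  [B, D, A are collinear ∩ EA ⟂ BD]
   → A = (-11/173, 2061/173)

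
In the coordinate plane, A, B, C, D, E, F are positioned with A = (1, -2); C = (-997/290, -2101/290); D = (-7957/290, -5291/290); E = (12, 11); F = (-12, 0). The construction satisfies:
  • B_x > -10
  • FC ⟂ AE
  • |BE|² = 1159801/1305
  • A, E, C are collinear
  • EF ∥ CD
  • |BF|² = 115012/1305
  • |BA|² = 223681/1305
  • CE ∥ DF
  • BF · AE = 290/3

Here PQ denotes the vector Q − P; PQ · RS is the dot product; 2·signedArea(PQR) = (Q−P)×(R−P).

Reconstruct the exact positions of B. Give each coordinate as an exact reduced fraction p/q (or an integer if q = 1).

B = (-1444/145, -3986/435)

1. B_x = -1444/145  [line -11·x + -13·y + -686/3 = 0 ∩ |BF|² = 115012/1305]
2. B_y = -3986/435  [line -11·x + -13·y + -686/3 = 0 ∩ |BF|² = 115012/1305]
   → B = (-1444/145, -3986/435)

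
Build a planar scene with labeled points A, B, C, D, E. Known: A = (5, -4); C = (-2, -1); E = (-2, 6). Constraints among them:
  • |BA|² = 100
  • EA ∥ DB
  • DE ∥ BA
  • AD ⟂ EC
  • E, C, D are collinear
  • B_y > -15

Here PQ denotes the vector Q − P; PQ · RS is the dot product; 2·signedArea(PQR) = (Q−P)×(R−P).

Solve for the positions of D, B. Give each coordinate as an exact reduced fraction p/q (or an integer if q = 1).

B = (5, -14)
D = (-2, -4)

1. D_x = -2  [E, C, D are collinear ∩ AD ⟂ EC]
2. D_y = -4  [E, C, D are collinear ∩ AD ⟂ EC]
   → D = (-2, -4)
3. B_x = 5  [DE ∥ BA ∩ EA ∥ DB]
4. B_y = -14  [DE ∥ BA ∩ EA ∥ DB]
   → B = (5, -14)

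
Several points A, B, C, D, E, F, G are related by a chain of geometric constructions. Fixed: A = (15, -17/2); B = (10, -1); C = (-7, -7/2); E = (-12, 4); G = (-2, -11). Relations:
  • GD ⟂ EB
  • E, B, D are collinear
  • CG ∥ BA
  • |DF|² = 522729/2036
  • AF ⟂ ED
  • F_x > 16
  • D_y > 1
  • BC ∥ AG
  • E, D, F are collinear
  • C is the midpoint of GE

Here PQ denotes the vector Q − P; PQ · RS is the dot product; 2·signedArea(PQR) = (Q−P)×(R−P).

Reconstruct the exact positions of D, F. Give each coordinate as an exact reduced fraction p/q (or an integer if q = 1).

1. D_x = 382/509  [E, B, D are collinear ∩ GD ⟂ EB]
2. D_y = 561/509  [E, B, D are collinear ∩ GD ⟂ EB]
   → D = (382/509, 561/509)
3. F_x = 8335/509  [E, D, F are collinear ∩ AF ⟂ ED]
4. F_y = -2493/1018  [E, D, F are collinear ∩ AF ⟂ ED]
   → F = (8335/509, -2493/1018)

D = (382/509, 561/509)
F = (8335/509, -2493/1018)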